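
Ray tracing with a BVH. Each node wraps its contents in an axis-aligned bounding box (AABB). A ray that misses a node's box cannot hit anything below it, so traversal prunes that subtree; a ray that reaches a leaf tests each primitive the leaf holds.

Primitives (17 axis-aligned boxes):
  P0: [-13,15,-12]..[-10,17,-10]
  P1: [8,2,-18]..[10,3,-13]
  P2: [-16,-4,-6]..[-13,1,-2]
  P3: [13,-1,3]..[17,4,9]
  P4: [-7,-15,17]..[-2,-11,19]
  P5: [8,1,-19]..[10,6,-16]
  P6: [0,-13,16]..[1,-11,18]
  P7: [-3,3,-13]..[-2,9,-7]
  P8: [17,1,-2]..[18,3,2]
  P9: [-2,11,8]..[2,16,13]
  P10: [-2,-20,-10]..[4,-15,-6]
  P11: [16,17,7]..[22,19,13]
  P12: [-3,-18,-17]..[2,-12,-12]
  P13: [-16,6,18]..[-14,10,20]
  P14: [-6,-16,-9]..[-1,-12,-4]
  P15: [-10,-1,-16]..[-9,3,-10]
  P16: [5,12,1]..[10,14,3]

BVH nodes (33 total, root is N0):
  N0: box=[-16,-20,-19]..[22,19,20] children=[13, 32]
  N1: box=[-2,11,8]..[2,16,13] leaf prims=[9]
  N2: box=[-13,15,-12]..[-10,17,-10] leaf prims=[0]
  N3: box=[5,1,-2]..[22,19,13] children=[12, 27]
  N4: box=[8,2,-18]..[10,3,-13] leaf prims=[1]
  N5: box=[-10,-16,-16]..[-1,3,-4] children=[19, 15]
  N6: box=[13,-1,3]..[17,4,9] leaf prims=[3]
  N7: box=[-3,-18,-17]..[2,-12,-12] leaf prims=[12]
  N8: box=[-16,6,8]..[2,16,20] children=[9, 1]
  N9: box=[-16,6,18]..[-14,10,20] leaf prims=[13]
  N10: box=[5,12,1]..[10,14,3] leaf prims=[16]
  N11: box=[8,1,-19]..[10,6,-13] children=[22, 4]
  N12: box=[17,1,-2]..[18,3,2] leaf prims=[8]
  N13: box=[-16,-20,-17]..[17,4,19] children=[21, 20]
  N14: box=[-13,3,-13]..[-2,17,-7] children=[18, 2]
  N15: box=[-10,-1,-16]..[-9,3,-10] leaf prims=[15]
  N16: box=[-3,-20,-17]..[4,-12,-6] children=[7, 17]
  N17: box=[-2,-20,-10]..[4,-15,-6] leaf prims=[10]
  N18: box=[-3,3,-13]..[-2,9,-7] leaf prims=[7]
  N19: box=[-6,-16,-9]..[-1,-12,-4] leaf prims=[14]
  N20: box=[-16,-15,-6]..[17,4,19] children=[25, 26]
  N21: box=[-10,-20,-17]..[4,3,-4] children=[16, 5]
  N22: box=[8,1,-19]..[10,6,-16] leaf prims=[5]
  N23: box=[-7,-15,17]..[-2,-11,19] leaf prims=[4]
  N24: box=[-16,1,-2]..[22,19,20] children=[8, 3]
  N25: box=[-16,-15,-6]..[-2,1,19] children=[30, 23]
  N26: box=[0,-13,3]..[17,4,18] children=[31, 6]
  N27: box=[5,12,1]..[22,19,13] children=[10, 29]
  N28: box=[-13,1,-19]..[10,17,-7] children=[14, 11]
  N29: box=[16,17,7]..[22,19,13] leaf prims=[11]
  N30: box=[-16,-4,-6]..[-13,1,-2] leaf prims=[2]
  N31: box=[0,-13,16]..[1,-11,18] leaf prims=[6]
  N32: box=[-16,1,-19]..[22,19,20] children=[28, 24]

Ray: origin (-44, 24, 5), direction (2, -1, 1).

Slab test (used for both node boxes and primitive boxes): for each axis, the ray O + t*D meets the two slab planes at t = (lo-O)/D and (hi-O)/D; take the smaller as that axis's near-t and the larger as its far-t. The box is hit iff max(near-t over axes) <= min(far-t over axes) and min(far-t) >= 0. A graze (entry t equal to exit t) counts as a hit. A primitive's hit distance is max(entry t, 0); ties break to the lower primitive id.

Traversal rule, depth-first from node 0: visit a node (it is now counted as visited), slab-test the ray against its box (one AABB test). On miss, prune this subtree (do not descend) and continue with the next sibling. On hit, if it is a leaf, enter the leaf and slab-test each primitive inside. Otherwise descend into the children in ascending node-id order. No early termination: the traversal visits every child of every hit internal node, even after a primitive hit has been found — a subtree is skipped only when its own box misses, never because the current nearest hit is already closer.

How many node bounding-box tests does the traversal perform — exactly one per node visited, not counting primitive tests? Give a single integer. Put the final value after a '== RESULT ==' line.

Traverse from the root:
N0 x:[14,33] y:[5,44] z:[-24,15] -> hit [14,15], descend [13, 32]
  N13 x:[14,61/2] y:[20,44] z:[-22,14] -> miss, prune
  N32 x:[14,33] y:[5,23] z:[-24,15] -> hit [14,15], descend [24, 28]
    N24 x:[14,33] y:[5,23] z:[-7,15] -> hit [14,15], descend [3, 8]
      N3 x:[49/2,33] y:[5,23] z:[-7,8] -> miss, prune
      N8 x:[14,23] y:[8,18] z:[3,15] -> hit [14,15], descend [1, 9]
        N1 x:[21,23] y:[8,13] z:[3,8] -> miss, prune
        N9 x:[14,15] y:[14,18] z:[13,15] -> hit [14,15] leaf, test {P13@t=14}
    N28 x:[31/2,27] y:[7,23] z:[-24,-12] -> miss, prune

order=[0, 13, 32, 24, 3, 8, 1, 9, 28]  |boxes|=9  |leaves|=1  hit=P13

== RESULT ==
9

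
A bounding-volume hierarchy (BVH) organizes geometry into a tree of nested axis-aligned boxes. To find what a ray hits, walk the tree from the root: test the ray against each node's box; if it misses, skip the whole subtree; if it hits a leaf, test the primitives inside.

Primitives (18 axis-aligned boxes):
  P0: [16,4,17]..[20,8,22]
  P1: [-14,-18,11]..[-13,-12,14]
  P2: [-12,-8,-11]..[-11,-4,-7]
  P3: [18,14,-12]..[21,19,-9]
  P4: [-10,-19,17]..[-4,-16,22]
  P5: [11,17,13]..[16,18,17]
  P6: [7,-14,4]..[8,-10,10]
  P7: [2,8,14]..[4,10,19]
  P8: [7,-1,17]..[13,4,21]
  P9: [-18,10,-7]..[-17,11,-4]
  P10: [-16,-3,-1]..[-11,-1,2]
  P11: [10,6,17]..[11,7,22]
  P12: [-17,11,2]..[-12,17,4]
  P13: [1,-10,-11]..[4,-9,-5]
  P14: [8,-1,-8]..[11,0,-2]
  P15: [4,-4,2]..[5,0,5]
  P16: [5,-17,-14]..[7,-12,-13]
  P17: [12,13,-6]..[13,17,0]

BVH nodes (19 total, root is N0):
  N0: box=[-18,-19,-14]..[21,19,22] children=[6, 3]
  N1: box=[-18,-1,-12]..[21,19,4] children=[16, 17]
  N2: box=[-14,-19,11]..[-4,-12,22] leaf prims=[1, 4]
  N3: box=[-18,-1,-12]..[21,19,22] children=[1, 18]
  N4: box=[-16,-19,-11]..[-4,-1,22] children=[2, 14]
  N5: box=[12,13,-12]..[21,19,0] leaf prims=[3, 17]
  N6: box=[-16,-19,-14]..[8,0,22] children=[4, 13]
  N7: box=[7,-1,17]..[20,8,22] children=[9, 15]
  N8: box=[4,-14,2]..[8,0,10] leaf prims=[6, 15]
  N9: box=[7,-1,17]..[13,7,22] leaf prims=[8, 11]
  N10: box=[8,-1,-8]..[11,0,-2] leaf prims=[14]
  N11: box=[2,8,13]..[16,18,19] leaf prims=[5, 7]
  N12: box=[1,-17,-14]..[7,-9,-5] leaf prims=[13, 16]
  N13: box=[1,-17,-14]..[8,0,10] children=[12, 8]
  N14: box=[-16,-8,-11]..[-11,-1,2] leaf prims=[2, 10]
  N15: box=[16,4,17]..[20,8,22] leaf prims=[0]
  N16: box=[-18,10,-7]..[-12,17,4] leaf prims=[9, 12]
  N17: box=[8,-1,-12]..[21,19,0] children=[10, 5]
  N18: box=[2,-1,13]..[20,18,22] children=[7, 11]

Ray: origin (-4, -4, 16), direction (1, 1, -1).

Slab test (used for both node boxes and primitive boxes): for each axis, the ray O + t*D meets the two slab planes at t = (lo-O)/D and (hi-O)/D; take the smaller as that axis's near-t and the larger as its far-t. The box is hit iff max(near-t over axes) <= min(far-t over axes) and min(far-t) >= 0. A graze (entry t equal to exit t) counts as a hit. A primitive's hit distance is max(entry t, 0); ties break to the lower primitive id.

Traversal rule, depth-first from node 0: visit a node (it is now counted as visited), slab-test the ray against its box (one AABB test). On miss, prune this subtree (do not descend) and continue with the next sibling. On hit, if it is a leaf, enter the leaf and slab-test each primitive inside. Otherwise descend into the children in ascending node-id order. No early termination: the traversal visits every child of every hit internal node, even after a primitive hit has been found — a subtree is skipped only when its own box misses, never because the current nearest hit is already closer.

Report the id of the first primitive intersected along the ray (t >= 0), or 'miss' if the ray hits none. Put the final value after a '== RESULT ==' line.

Trace the traversal:
N0 x:[-14,25] y:[-15,23] z:[-6,30] -> hit [-6,23], descend [3, 6]
  N3 x:[-14,25] y:[3,23] z:[-6,28] -> hit [3,23], descend [1, 18]
    N1 x:[-14,25] y:[3,23] z:[12,28] -> hit [12,23], descend [16, 17]
      N16 x:[-14,-8] y:[14,21] z:[12,23] -> miss, prune
      N17 x:[12,25] y:[3,23] z:[16,28] -> hit [16,23], descend [5, 10]
        N5 x:[16,25] y:[17,23] z:[16,28] -> hit [17,23] leaf, test {P3(miss), P17@t=17}
        N10 x:[12,15] y:[3,4] z:[18,24] -> miss, prune
    N18 x:[6,24] y:[3,22] z:[-6,3] -> miss, prune
  N6 x:[-12,12] y:[-15,4] z:[-6,30] -> hit [-6,4], descend [4, 13]
    N4 x:[-12,0] y:[-15,3] z:[-6,27] -> hit [-6,0], descend [2, 14]
      N2 x:[-10,0] y:[-15,-8] z:[-6,5] -> miss, prune
      N14 x:[-12,-7] y:[-4,3] z:[14,27] -> miss, prune
    N13 x:[5,12] y:[-13,4] z:[6,30] -> miss, prune

13 AABB tests over nodes [0, 3, 1, 16, 17, 5, 10, 18, 6, 4, 2, 14, 13]; 1 leaf entered; closest P17.

== RESULT ==
17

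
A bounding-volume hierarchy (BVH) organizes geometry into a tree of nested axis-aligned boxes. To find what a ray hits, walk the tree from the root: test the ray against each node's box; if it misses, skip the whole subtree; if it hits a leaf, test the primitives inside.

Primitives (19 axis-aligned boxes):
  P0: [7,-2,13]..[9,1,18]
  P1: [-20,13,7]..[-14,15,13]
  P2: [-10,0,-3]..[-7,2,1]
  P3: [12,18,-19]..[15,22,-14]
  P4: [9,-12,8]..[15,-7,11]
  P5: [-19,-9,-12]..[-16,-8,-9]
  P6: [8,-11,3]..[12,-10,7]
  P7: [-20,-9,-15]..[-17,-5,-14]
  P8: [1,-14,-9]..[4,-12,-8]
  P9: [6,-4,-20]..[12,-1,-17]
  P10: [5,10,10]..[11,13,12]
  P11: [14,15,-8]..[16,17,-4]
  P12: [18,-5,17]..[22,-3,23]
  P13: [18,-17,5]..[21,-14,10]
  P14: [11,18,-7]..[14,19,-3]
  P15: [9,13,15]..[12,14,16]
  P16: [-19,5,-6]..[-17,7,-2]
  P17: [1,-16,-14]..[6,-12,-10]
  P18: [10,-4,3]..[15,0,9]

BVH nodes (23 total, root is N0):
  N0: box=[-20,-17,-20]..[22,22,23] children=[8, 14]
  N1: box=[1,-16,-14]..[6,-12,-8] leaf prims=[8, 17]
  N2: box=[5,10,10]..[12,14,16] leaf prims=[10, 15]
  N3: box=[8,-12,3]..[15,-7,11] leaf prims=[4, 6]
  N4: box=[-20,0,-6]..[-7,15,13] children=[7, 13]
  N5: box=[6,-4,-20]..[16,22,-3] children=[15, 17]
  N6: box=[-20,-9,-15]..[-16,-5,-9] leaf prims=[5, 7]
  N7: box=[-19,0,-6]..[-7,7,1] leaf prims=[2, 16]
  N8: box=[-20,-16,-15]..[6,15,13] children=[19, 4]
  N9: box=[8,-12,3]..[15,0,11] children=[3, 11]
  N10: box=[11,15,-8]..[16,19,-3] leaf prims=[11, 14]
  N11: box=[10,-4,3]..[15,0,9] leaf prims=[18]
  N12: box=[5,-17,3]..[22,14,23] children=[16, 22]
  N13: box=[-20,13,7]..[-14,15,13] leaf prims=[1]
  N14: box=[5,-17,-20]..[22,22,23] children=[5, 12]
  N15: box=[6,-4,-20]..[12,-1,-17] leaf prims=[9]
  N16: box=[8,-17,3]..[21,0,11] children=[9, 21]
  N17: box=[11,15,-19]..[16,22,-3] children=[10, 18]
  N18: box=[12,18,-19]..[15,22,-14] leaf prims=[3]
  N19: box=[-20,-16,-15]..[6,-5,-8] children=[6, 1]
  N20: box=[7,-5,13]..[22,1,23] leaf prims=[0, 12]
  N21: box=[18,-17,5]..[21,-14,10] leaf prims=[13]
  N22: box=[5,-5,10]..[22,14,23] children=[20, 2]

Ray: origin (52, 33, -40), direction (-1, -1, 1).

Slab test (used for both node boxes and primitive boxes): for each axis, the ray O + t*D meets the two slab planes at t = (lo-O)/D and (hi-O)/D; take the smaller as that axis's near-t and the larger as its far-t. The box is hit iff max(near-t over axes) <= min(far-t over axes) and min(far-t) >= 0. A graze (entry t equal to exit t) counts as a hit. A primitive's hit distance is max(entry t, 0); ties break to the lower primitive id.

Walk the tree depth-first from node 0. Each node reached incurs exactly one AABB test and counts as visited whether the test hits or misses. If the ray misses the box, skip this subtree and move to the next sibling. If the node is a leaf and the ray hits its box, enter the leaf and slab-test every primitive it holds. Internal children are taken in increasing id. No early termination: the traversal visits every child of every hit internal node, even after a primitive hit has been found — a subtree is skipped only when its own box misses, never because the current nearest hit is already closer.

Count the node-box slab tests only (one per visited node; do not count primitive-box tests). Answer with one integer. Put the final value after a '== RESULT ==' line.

Trace the traversal:
N0 x:[30,72] y:[11,50] z:[20,63] -> hit [30,50], descend [8, 14]
  N8 x:[46,72] y:[18,49] z:[25,53] -> hit [46,49], descend [4, 19]
    N4 x:[59,72] y:[18,33] z:[34,53] -> miss, prune
    N19 x:[46,72] y:[38,49] z:[25,32] -> miss, prune
  N14 x:[30,47] y:[11,50] z:[20,63] -> hit [30,47], descend [5, 12]
    N5 x:[36,46] y:[11,37] z:[20,37] -> hit [36,37], descend [15, 17]
      N15 x:[40,46] y:[34,37] z:[20,23] -> miss, prune
      N17 x:[36,41] y:[11,18] z:[21,37] -> miss, prune
    N12 x:[30,47] y:[19,50] z:[43,63] -> hit [43,47], descend [16, 22]
      N16 x:[31,44] y:[33,50] z:[43,51] -> hit [43,44], descend [9, 21]
        N9 x:[37,44] y:[33,45] z:[43,51] -> hit [43,44], descend [3, 11]
          N3 x:[37,44] y:[40,45] z:[43,51] -> hit [43,44] leaf, test {P4(miss), P6@t=43}
          N11 x:[37,42] y:[33,37] z:[43,49] -> miss, prune
        N21 x:[31,34] y:[47,50] z:[45,50] -> miss, prune
      N22 x:[30,47] y:[19,38] z:[50,63] -> miss, prune

15 AABB tests over nodes [0, 8, 4, 19, 14, 5, 15, 17, 12, 16, 9, 3, 11, 21, 22]; 1 leaf entered; closest P6.

== RESULT ==
15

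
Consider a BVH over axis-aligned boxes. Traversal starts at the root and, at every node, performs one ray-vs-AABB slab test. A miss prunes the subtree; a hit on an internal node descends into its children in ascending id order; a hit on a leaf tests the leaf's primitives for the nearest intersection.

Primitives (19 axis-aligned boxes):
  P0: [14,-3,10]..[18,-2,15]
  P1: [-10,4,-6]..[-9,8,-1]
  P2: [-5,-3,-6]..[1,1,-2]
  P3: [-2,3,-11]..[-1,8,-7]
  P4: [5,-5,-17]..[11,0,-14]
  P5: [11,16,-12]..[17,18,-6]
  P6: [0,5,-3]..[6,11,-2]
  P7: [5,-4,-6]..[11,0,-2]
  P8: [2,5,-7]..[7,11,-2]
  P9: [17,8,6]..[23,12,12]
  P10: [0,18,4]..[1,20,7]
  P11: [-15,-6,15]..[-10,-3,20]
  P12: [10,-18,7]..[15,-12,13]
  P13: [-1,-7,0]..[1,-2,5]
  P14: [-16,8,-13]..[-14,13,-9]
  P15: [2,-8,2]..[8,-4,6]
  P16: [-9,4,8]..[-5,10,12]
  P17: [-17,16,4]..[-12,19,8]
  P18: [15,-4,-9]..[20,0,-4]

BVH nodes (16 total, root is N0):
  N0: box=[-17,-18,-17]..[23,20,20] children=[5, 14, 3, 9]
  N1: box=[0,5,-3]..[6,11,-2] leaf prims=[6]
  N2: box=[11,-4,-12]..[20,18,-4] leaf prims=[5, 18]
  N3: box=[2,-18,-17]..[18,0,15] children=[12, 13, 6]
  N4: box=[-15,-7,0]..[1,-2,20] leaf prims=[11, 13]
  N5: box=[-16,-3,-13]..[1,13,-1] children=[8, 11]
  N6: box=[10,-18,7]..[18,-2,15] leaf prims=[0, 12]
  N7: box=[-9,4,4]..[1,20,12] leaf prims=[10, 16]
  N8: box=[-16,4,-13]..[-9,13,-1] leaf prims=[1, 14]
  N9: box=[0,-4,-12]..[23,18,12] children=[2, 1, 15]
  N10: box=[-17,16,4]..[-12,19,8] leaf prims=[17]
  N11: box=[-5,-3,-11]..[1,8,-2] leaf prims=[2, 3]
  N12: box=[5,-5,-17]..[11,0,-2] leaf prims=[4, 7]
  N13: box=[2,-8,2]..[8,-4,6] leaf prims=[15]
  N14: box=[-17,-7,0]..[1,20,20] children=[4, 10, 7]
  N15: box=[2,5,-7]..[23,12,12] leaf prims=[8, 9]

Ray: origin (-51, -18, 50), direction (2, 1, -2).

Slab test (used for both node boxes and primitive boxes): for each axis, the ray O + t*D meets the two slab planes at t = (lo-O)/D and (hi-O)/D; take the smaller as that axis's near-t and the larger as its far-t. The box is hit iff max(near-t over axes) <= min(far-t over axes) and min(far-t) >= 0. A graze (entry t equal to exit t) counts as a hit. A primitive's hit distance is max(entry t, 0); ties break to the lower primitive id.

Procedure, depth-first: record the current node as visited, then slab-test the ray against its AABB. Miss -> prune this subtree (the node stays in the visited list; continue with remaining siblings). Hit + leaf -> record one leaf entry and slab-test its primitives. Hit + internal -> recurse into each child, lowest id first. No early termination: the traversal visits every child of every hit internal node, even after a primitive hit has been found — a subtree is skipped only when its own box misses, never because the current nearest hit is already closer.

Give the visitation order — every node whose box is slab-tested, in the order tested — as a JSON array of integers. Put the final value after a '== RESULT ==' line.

Walk:
N0 x:[17,37] y:[0,38] z:[15,67/2] -> hit [17,67/2], descend [3, 5, 9, 14]
  N3 x:[53/2,69/2] y:[0,18] z:[35/2,67/2] -> miss, prune
  N5 x:[35/2,26] y:[15,31] z:[51/2,63/2] -> hit [51/2,26], descend [8, 11]
    N8 x:[35/2,21] y:[22,31] z:[51/2,63/2] -> miss, prune
    N11 x:[23,26] y:[15,26] z:[26,61/2] -> hit [26,26] leaf, test {P2(miss), P3(miss)}
  N9 x:[51/2,37] y:[14,36] z:[19,31] -> hit [51/2,31], descend [1, 2, 15]
    N1 x:[51/2,57/2] y:[23,29] z:[26,53/2] -> hit [26,53/2] leaf, test {P6@t=26}
    N2 x:[31,71/2] y:[14,36] z:[27,31] -> hit [31,31] leaf, test {P5(miss), P18(miss)}
    N15 x:[53/2,37] y:[23,30] z:[19,57/2] -> hit [53/2,57/2] leaf, test {P8@t=53/2, P9(miss)}
  N14 x:[17,26] y:[11,38] z:[15,25] -> hit [17,25], descend [4, 7, 10]
    N4 x:[18,26] y:[11,16] z:[15,25] -> miss, prune
    N7 x:[21,26] y:[22,38] z:[19,23] -> hit [22,23] leaf, test {P10(miss), P16(miss)}
    N10 x:[17,39/2] y:[34,37] z:[21,23] -> miss, prune

order=[0, 3, 5, 8, 11, 9, 1, 2, 15, 14, 4, 7, 10]  |boxes|=13  |leaves|=5  hit=P6

== RESULT ==
[0, 3, 5, 8, 11, 9, 1, 2, 15, 14, 4, 7, 10]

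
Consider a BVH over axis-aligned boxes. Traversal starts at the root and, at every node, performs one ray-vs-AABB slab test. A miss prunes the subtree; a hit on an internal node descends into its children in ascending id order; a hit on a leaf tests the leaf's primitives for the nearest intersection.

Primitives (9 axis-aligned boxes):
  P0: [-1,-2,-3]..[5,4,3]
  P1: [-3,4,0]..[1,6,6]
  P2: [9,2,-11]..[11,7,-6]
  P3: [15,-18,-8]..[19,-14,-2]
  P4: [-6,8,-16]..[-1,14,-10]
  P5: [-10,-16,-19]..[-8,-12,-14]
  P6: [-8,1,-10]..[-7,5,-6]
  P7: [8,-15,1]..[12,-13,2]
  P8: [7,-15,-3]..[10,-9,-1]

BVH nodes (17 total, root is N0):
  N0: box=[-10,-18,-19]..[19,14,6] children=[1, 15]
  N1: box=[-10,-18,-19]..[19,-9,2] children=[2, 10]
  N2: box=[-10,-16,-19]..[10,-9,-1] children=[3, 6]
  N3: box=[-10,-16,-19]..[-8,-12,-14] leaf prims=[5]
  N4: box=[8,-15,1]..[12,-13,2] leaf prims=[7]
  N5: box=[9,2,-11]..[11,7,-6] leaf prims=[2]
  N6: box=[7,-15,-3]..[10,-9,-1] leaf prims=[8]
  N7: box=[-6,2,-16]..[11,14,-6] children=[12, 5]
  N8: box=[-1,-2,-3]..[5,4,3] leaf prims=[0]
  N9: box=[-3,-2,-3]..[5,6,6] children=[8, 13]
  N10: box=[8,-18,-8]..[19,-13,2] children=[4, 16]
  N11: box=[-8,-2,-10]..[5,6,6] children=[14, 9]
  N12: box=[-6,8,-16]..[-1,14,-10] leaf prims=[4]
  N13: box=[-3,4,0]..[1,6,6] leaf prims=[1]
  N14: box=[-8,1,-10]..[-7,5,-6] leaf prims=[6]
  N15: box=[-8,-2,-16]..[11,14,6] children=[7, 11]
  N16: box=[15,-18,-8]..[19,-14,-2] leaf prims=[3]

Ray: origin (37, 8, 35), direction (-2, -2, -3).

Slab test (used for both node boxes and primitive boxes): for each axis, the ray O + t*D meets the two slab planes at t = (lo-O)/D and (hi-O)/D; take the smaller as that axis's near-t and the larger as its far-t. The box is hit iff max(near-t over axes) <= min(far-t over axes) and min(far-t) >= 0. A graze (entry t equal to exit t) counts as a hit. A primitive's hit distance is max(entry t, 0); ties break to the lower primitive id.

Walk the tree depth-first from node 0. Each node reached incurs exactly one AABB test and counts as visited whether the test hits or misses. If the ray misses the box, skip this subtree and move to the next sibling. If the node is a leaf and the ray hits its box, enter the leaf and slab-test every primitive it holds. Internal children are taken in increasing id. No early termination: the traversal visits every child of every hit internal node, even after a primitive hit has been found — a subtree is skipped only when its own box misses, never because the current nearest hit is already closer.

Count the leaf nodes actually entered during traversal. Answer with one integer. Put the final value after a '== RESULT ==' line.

Walk:
N0 x:[9,47/2] y:[-3,13] z:[29/3,18] -> hit [29/3,13], descend [1, 15]
  N1 x:[9,47/2] y:[17/2,13] z:[11,18] -> hit [11,13], descend [2, 10]
    N2 x:[27/2,47/2] y:[17/2,12] z:[12,18] -> miss, prune
    N10 x:[9,29/2] y:[21/2,13] z:[11,43/3] -> hit [11,13], descend [4, 16]
      N4 x:[25/2,29/2] y:[21/2,23/2] z:[11,34/3] -> miss, prune
      N16 x:[9,11] y:[11,13] z:[37/3,43/3] -> miss, prune
  N15 x:[13,45/2] y:[-3,5] z:[29/3,17] -> miss, prune

order=[0, 1, 2, 10, 4, 16, 15]  |boxes|=7  |leaves|=0  hit=miss

== RESULT ==
0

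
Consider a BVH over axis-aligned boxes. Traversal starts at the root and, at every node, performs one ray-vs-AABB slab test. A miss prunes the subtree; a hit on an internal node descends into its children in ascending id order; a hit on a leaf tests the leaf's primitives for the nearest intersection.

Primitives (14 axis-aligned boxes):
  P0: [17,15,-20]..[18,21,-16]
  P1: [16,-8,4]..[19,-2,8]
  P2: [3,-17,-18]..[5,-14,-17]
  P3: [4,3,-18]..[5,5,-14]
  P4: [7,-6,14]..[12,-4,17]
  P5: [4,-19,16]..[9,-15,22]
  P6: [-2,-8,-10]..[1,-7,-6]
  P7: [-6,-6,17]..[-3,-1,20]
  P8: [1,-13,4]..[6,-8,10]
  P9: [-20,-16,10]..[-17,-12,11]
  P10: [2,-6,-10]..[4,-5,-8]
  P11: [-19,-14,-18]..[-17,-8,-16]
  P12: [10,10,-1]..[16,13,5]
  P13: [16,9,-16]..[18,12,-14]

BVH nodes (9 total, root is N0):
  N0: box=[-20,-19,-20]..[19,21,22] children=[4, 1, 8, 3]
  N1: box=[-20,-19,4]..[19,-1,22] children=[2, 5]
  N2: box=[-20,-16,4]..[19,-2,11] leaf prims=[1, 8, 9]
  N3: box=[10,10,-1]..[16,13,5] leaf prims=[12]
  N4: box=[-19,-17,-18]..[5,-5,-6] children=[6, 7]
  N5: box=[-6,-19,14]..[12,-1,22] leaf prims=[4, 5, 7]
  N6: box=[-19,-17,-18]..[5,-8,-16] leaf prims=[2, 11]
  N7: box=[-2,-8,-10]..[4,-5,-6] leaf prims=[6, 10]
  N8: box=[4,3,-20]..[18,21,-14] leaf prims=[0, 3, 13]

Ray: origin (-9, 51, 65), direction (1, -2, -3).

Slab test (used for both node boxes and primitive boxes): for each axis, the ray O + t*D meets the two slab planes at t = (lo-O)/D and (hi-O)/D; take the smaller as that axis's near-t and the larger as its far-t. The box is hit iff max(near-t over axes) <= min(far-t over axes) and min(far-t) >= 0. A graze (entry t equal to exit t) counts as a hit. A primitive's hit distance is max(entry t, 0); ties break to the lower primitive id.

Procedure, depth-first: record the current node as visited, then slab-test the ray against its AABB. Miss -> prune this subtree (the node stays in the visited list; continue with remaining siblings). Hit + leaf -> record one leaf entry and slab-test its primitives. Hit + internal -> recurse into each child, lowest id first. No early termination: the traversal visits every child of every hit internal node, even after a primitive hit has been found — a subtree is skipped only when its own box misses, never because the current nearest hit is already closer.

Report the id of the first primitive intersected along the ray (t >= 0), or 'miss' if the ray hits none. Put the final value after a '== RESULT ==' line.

Trace the traversal:
N0 x:[-11,28] y:[15,35] z:[43/3,85/3] -> hit [15,28], descend [1, 3, 4, 8]
  N1 x:[-11,28] y:[26,35] z:[43/3,61/3] -> miss, prune
  N3 x:[19,25] y:[19,41/2] z:[20,22] -> hit [20,41/2] leaf, test {P12@t=20}
  N4 x:[-10,14] y:[28,34] z:[71/3,83/3] -> miss, prune
  N8 x:[13,27] y:[15,24] z:[79/3,85/3] -> miss, prune

order=[0, 1, 3, 4, 8]  |boxes|=5  |leaves|=1  hit=P12

== RESULT ==
12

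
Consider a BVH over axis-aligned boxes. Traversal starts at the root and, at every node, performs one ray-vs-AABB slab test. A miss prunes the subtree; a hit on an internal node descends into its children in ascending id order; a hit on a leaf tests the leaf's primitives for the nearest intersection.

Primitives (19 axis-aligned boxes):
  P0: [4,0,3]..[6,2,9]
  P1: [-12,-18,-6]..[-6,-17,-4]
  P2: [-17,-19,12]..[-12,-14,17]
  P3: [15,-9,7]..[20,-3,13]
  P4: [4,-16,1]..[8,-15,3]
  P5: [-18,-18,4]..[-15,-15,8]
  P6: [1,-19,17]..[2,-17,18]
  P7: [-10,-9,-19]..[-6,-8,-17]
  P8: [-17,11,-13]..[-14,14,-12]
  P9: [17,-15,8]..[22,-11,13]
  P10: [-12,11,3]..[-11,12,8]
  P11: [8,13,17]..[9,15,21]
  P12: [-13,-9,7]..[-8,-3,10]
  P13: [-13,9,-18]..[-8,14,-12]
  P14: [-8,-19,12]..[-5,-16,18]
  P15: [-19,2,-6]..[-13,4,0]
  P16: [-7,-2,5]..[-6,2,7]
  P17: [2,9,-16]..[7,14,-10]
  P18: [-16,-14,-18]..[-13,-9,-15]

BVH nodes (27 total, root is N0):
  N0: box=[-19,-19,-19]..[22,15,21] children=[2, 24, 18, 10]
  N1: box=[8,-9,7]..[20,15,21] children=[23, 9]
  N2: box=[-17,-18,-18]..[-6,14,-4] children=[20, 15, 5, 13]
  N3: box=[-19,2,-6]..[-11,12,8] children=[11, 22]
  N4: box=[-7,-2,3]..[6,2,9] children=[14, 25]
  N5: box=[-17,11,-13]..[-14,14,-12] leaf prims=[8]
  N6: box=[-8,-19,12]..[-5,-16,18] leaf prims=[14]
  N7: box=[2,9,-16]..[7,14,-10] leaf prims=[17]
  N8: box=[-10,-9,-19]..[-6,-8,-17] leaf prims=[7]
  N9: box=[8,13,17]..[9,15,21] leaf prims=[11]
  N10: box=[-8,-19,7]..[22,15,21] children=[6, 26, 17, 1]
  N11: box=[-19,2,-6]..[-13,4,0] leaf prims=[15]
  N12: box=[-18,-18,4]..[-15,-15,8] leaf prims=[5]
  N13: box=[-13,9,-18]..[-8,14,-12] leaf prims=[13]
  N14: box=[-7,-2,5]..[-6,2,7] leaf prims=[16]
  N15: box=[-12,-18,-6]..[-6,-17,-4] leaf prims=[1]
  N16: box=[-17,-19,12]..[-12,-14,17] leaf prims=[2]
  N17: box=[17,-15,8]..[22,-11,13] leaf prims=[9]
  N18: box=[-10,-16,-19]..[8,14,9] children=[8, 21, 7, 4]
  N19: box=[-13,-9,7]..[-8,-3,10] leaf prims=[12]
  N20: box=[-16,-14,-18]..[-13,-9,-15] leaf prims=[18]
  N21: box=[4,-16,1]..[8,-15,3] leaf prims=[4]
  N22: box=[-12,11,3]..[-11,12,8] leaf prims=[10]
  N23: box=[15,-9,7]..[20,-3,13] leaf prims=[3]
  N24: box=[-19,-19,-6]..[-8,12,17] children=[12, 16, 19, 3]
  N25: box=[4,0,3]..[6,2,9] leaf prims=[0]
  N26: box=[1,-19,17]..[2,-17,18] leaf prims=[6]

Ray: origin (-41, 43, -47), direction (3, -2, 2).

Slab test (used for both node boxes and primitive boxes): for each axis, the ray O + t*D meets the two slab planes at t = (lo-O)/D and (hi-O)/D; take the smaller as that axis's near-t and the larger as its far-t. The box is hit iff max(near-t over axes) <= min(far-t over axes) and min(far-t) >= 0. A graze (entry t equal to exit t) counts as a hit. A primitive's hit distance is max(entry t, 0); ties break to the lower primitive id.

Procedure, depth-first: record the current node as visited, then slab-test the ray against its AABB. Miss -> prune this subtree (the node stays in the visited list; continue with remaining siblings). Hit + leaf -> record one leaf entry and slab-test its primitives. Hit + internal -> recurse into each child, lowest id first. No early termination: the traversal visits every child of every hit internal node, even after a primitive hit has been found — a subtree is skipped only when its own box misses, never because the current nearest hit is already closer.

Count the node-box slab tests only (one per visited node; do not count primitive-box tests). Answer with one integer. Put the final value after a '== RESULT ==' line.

Traverse from the root:
N0 x:[22/3,21] y:[14,31] z:[14,34] -> hit [14,21], descend [2, 10, 18, 24]
  N2 x:[8,35/3] y:[29/2,61/2] z:[29/2,43/2] -> miss, prune
  N10 x:[11,21] y:[14,31] z:[27,34] -> miss, prune
  N18 x:[31/3,49/3] y:[29/2,59/2] z:[14,28] -> hit [29/2,49/3], descend [4, 7, 8, 21]
    N4 x:[34/3,47/3] y:[41/2,45/2] z:[25,28] -> miss, prune
    N7 x:[43/3,16] y:[29/2,17] z:[31/2,37/2] -> hit [31/2,16] leaf, test {P17@t=31/2}
    N8 x:[31/3,35/3] y:[51/2,26] z:[14,15] -> miss, prune
    N21 x:[15,49/3] y:[29,59/2] z:[24,25] -> miss, prune
  N24 x:[22/3,11] y:[31/2,31] z:[41/2,32] -> miss, prune

9 AABB tests over nodes [0, 2, 10, 18, 4, 7, 8, 21, 24]; 1 leaf entered; closest P17.

== RESULT ==
9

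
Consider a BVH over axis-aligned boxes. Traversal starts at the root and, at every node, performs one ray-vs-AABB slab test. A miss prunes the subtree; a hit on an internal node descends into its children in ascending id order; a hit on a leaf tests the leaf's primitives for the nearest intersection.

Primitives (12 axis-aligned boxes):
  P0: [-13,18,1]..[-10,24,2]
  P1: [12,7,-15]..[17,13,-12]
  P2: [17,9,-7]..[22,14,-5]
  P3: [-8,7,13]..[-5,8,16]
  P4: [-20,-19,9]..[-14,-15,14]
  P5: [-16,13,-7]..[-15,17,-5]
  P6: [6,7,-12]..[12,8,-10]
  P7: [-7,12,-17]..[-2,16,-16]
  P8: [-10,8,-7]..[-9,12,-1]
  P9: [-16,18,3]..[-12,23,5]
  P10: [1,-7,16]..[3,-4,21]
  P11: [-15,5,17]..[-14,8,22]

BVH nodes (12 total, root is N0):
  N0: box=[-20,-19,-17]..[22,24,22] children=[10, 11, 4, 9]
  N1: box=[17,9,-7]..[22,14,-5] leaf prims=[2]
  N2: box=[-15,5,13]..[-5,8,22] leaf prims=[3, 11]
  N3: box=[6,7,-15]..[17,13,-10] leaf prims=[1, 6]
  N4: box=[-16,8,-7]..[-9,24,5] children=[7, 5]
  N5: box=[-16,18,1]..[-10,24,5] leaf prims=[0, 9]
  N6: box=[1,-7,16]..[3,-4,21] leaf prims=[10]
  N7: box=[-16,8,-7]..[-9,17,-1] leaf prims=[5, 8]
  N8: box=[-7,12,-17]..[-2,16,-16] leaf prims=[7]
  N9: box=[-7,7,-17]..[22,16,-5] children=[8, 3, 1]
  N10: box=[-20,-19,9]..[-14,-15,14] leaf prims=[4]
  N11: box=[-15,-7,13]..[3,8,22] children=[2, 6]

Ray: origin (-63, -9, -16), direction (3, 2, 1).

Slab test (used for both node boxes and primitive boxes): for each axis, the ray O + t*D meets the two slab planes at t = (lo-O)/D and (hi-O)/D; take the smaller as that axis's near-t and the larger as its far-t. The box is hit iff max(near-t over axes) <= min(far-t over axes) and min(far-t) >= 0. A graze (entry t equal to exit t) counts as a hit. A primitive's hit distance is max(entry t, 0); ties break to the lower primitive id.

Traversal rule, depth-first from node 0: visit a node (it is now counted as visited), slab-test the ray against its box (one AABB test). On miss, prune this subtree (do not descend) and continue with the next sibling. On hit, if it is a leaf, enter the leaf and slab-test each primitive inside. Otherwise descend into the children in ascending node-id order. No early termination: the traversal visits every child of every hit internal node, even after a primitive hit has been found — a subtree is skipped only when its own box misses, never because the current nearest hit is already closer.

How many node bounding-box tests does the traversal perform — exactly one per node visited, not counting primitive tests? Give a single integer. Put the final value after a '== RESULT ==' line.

Traverse from the root:
N0 x:[43/3,85/3] y:[-5,33/2] z:[-1,38] -> hit [43/3,33/2], descend [4, 9, 10, 11]
  N4 x:[47/3,18] y:[17/2,33/2] z:[9,21] -> hit [47/3,33/2], descend [5, 7]
    N5 x:[47/3,53/3] y:[27/2,33/2] z:[17,21] -> miss, prune
    N7 x:[47/3,18] y:[17/2,13] z:[9,15] -> miss, prune
  N9 x:[56/3,85/3] y:[8,25/2] z:[-1,11] -> miss, prune
  N10 x:[43/3,49/3] y:[-5,-3] z:[25,30] -> miss, prune
  N11 x:[16,22] y:[1,17/2] z:[29,38] -> miss, prune

Summary -> nodes [0, 4, 5, 7, 9, 10, 11]; box-tests=7; leaf-entries=0; first=miss

== RESULT ==
7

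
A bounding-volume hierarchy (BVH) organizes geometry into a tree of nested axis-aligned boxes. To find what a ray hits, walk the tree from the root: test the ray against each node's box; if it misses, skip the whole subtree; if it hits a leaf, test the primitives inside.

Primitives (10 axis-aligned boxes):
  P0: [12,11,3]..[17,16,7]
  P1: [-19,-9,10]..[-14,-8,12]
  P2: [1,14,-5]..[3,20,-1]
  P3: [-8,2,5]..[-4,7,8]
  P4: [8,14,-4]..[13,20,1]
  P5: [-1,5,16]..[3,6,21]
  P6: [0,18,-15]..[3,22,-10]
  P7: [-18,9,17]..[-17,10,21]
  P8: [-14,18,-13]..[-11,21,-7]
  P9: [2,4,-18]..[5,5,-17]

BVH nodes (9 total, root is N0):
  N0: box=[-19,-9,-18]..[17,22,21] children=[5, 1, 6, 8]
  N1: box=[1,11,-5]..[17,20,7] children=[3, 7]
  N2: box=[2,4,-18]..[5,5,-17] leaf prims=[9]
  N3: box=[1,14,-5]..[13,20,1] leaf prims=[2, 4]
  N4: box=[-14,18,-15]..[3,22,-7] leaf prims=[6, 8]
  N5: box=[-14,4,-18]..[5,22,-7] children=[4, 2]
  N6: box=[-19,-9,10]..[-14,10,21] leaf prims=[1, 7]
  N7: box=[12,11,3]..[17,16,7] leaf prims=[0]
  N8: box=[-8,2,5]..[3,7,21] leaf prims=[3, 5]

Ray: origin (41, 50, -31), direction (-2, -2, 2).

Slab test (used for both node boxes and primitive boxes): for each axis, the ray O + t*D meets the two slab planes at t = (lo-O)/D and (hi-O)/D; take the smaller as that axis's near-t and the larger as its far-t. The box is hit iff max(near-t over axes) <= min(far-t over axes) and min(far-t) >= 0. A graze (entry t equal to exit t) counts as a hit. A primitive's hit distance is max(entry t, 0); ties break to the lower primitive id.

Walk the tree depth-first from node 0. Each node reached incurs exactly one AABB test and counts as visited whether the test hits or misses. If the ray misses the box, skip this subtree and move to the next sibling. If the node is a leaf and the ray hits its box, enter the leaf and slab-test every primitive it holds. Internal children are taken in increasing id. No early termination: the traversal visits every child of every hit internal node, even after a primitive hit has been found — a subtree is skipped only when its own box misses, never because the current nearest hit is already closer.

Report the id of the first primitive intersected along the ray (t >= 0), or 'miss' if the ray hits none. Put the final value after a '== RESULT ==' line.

Walk:
N0 x:[12,30] y:[14,59/2] z:[13/2,26] -> hit [14,26], descend [1, 5, 6, 8]
  N1 x:[12,20] y:[15,39/2] z:[13,19] -> hit [15,19], descend [3, 7]
    N3 x:[14,20] y:[15,18] z:[13,16] -> hit [15,16] leaf, test {P2(miss), P4@t=15}
    N7 x:[12,29/2] y:[17,39/2] z:[17,19] -> miss, prune
  N5 x:[18,55/2] y:[14,23] z:[13/2,12] -> miss, prune
  N6 x:[55/2,30] y:[20,59/2] z:[41/2,26] -> miss, prune
  N8 x:[19,49/2] y:[43/2,24] z:[18,26] -> hit [43/2,24] leaf, test {P3(miss), P5(miss)}

Summary -> nodes [0, 1, 3, 7, 5, 6, 8]; box-tests=7; leaf-entries=2; first=P4

== RESULT ==
4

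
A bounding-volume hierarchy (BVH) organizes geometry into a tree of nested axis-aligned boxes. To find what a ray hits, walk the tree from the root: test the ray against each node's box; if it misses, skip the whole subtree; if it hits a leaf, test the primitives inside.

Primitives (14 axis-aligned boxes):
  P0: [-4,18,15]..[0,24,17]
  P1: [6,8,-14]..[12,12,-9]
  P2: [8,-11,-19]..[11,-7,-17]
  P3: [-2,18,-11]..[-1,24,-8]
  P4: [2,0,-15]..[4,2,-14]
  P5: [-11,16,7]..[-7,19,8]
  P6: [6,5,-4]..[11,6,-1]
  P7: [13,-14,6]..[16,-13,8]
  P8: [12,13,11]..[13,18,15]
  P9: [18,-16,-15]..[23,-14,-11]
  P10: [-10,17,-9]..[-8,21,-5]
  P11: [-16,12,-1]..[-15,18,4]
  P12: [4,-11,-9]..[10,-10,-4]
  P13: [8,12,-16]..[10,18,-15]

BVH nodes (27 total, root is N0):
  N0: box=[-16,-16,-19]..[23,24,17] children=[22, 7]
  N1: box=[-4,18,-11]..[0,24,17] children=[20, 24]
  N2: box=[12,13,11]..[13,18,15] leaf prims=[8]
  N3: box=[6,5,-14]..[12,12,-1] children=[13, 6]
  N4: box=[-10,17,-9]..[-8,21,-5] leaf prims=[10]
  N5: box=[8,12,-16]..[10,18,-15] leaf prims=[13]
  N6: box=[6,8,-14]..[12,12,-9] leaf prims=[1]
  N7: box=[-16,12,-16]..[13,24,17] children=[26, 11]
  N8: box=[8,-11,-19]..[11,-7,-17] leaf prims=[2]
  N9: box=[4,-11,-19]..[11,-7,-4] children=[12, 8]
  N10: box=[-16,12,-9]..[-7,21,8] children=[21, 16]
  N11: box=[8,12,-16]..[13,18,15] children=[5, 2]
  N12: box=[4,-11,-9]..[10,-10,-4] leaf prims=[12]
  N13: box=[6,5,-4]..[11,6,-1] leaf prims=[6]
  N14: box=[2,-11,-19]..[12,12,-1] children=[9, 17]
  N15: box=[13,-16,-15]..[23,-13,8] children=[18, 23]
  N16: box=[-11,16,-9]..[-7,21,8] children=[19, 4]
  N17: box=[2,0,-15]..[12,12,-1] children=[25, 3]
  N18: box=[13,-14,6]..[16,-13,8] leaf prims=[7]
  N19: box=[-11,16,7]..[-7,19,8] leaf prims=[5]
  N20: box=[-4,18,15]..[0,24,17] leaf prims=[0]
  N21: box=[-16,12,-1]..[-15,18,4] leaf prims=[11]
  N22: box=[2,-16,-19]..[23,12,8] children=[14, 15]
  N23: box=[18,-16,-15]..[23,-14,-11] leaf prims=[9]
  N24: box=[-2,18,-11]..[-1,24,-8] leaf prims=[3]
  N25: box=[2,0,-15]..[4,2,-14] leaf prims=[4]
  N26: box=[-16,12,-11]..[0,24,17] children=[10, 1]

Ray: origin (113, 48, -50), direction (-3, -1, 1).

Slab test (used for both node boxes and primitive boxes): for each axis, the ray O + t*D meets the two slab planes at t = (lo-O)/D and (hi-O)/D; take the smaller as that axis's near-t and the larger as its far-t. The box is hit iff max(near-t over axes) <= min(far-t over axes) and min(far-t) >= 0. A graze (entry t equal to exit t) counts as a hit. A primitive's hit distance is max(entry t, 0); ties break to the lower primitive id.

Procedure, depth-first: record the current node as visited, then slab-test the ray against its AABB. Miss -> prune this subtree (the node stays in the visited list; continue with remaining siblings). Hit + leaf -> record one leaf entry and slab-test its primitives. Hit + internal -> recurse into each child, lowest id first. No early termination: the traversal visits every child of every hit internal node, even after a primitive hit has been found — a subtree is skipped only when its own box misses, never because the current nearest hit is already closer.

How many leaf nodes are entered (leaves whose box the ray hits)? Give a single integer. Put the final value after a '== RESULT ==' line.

Walk:
N0 x:[30,43] y:[24,64] z:[31,67] -> hit [31,43], descend [7, 22]
  N7 x:[100/3,43] y:[24,36] z:[34,67] -> hit [34,36], descend [11, 26]
    N11 x:[100/3,35] y:[30,36] z:[34,65] -> hit [34,35], descend [2, 5]
      N2 x:[100/3,101/3] y:[30,35] z:[61,65] -> miss, prune
      N5 x:[103/3,35] y:[30,36] z:[34,35] -> hit [103/3,35] leaf, test {P13@t=103/3}
    N26 x:[113/3,43] y:[24,36] z:[39,67] -> miss, prune
  N22 x:[30,37] y:[36,64] z:[31,58] -> hit [36,37], descend [14, 15]
    N14 x:[101/3,37] y:[36,59] z:[31,49] -> hit [36,37], descend [9, 17]
      N9 x:[34,109/3] y:[55,59] z:[31,46] -> miss, prune
      N17 x:[101/3,37] y:[36,48] z:[35,49] -> hit [36,37], descend [3, 25]
        N3 x:[101/3,107/3] y:[36,43] z:[36,49] -> miss, prune
        N25 x:[109/3,37] y:[46,48] z:[35,36] -> miss, prune
    N15 x:[30,100/3] y:[61,64] z:[35,58] -> miss, prune

Visited [0, 7, 11, 2, 5, 26, 22, 14, 9, 17, 3, 25, 15]. Tests: 13 box, 1 leaf. Nearest: P13.

== RESULT ==
1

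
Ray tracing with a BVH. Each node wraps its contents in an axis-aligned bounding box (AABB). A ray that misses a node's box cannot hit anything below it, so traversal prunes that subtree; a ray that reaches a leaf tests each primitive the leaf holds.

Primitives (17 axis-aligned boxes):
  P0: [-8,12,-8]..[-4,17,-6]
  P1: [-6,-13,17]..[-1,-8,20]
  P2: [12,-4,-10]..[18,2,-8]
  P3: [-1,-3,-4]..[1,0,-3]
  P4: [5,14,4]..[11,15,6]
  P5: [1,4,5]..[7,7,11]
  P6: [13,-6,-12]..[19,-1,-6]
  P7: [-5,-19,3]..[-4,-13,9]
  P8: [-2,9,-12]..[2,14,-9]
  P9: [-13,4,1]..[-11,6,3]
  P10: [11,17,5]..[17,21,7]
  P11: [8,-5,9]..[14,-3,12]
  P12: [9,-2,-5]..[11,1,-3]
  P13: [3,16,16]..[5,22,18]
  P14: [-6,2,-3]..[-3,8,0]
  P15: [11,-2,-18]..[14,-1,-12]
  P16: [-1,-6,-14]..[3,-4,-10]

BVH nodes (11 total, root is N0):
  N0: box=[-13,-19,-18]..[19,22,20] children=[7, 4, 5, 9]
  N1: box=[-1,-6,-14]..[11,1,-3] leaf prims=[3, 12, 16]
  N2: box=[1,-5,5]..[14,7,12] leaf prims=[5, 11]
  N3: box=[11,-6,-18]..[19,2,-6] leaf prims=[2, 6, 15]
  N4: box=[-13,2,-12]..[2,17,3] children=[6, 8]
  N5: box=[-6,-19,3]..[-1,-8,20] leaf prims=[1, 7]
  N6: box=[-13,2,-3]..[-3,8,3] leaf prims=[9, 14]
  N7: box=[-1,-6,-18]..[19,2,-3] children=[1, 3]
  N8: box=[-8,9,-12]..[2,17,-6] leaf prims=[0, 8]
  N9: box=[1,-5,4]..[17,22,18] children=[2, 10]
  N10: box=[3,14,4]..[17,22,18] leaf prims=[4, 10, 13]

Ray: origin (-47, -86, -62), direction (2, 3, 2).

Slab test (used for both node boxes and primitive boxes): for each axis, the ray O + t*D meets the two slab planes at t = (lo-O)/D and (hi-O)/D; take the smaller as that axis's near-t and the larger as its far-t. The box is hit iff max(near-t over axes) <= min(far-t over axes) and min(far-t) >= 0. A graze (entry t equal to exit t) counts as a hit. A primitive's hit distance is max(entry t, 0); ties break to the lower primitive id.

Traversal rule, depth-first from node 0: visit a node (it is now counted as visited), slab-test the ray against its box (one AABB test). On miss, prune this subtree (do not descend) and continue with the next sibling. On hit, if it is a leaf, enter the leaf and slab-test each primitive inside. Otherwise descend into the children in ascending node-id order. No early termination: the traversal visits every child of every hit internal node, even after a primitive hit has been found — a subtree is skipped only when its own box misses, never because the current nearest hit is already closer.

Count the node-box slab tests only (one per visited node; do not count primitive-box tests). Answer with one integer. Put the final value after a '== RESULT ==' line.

Trace the traversal:
N0 x:[17,33] y:[67/3,36] z:[22,41] -> hit [67/3,33], descend [4, 5, 7, 9]
  N4 x:[17,49/2] y:[88/3,103/3] z:[25,65/2] -> miss, prune
  N5 x:[41/2,23] y:[67/3,26] z:[65/2,41] -> miss, prune
  N7 x:[23,33] y:[80/3,88/3] z:[22,59/2] -> hit [80/3,88/3], descend [1, 3]
    N1 x:[23,29] y:[80/3,29] z:[24,59/2] -> hit [80/3,29] leaf, test {P3(miss), P12@t=57/2, P16(miss)}
    N3 x:[29,33] y:[80/3,88/3] z:[22,28] -> miss, prune
  N9 x:[24,32] y:[27,36] z:[33,40] -> miss, prune

order=[0, 4, 5, 7, 1, 3, 9]  |boxes|=7  |leaves|=1  hit=P12

== RESULT ==
7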